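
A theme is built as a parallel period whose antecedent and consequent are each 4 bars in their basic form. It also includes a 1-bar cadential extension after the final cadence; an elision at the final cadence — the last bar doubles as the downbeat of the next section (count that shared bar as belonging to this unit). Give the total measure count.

Basic parallel period: 4 + 4 = 8 bars.
8 (basic form) + 1 (cadential extension) = 9.
The elision shares a bar with the next section but does not change this unit's count.

9 measures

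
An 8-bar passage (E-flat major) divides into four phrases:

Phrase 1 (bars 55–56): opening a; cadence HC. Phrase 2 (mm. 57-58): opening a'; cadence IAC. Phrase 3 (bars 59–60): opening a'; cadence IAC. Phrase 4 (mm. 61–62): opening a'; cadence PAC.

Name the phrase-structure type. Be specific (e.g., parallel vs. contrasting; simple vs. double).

parallel double period

Four phrases in two halves: the first half (bars 55–58) ends with an imperfect authentic cadence, the second (mm. 59-62) with a perfect authentic cadence — a large antecedent–consequent pair, i.e. a double period.
Phrase 3 begins with the same material as phrase 1, making it parallel.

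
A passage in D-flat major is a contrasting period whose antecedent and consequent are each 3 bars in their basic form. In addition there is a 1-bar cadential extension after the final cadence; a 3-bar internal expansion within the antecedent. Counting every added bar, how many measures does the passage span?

10 measures

Basic contrasting period: 3 + 3 = 6 bars.
6 (basic form) + 1 (cadential extension) + 3 (internal expansion) = 10.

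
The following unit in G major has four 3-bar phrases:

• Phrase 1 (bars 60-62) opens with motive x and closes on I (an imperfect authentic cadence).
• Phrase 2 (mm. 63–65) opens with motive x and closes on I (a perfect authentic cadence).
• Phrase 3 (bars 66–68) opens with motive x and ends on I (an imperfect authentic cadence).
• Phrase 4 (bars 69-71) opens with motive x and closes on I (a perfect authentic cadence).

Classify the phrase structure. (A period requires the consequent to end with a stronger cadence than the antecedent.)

repeated period

The cadence pattern IAC–PAC–IAC–PAC is weak–strong twice, and phrases 3–4 restate phrases 1–2: a period heard twice, not a double period (which would end weakly at phrase 2).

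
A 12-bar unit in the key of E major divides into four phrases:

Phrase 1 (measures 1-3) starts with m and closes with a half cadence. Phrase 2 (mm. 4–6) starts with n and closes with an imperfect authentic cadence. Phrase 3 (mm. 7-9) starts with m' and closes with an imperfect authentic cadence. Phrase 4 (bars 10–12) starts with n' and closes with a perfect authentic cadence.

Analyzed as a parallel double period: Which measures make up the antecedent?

measures 1–6

In a double period the four phrases pair into a large antecedent (phrases 1–2, ending imperfect authentic cadence) and a large consequent (phrases 3–4, ending perfect authentic cadence). The antecedent spans mm. 1–6.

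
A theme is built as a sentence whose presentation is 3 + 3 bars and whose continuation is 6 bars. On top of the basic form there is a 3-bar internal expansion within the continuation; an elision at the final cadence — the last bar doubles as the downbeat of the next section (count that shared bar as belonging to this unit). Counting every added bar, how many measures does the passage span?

15 measures

Basic sentence: 3 + 3 + 6 = 12 bars.
12 (basic form) + 3 (internal expansion) = 15.
The elision shares a bar with the next section but does not change this unit's count.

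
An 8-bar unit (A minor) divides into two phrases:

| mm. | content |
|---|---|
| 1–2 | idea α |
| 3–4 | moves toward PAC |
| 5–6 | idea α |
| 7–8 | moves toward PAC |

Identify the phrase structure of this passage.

repeated phrase

Both phrases have the same opening (α) and the same cadence (perfect authentic cadence): the second is a restatement, not a consequent, so this is a repeated phrase rather than a period.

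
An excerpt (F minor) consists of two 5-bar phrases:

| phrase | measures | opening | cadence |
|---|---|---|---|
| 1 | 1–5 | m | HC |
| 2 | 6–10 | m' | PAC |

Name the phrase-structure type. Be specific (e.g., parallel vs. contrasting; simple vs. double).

parallel period

Phrase 1 ends with a half cadence (weaker) and phrase 2 with a perfect authentic cadence (stronger): antecedent + consequent = a period.
The two phrases open with the same material (m / m'), so the period is parallel.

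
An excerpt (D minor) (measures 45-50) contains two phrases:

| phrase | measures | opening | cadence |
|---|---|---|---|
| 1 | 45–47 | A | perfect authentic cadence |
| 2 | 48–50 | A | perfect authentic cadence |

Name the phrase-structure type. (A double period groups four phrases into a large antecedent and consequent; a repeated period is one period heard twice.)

Both phrases have the same opening (A) and the same cadence (perfect authentic cadence): the second is a restatement, not a consequent, so this is a repeated phrase rather than a period.

repeated phrase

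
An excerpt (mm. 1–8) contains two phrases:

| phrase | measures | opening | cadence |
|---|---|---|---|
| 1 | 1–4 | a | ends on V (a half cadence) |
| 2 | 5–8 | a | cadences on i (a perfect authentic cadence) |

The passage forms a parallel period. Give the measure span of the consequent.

The antecedent is the phrase ending with the weaker cadence (half cadence, phrase 1) and the consequent the one ending more conclusively (perfect authentic cadence, phrase 2); the consequent is mm. 5–8.

measures 5–8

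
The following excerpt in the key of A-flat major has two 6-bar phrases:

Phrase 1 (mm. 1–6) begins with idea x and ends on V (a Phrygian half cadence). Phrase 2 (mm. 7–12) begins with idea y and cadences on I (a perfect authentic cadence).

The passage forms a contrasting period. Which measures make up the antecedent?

The phrase ending with the weaker cadence (Phrygian half cadence) is the antecedent; the one ending more conclusively (perfect authentic cadence) is the consequent. The antecedent is measures 1–6.

measures 1–6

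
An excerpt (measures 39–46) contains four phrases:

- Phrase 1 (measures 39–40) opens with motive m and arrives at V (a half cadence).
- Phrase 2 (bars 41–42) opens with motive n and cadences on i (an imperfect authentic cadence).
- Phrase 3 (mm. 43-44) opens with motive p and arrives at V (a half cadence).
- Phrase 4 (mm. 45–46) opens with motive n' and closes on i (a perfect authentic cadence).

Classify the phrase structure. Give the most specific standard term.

contrasting double period

Four phrases in two halves: the first half (mm. 39-42) ends with an imperfect authentic cadence, the second (bars 43-46) with a perfect authentic cadence — a large antecedent–consequent pair, i.e. a double period.
Phrase 3 begins with different material from phrase 1, making it contrasting.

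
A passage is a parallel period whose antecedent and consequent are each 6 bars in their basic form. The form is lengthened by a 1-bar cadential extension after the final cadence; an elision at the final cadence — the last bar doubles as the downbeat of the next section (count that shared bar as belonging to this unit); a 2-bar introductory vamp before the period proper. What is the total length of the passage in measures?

Basic parallel period: 6 + 6 = 12 bars.
12 (basic form) + 1 (cadential extension) + 2 (introduction) = 15.
The elision shares a bar with the next section but does not change this unit's count.

15 measures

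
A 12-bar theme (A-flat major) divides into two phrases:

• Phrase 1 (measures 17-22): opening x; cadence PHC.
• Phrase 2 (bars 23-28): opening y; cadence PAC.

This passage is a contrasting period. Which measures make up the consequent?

The antecedent is the phrase ending with the weaker cadence (Phrygian half cadence, phrase 1) and the consequent the one ending more conclusively (perfect authentic cadence, phrase 2); the consequent is mm. 23-28.

measures 23–28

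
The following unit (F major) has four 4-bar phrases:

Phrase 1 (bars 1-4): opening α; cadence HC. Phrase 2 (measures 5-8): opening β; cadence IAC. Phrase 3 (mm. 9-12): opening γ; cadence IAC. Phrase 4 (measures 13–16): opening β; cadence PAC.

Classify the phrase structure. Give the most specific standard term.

contrasting double period

Four phrases in two halves: the first half (mm. 1-8) ends with an imperfect authentic cadence, the second (measures 9–16) with a perfect authentic cadence — a large antecedent–consequent pair, i.e. a double period.
Phrase 3 begins with different material from phrase 1, making it contrasting.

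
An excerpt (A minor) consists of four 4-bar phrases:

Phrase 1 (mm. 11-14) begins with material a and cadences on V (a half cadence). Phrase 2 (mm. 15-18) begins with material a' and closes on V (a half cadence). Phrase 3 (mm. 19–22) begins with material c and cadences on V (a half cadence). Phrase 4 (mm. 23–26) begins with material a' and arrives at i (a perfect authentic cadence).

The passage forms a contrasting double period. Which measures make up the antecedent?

In a double period the four phrases pair into a large antecedent (phrases 1–2, ending half cadence) and a large consequent (phrases 3–4, ending perfect authentic cadence). The antecedent spans mm. 11-18.

measures 11–18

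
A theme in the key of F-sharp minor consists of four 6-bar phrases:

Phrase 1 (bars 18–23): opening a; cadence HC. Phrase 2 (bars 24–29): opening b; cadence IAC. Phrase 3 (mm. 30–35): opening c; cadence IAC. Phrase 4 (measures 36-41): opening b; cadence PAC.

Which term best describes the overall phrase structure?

Four phrases in two halves: the first half (measures 18–29) ends with an imperfect authentic cadence, the second (bars 30–41) with a perfect authentic cadence — a large antecedent–consequent pair, i.e. a double period.
Phrase 3 begins with different material from phrase 1, making it contrasting.

contrasting double period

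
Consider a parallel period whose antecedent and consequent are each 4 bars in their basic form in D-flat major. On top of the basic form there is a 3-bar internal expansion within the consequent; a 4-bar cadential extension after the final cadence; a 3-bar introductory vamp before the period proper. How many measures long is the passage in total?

Basic parallel period: 4 + 4 = 8 bars.
8 (basic form) + 3 (internal expansion) + 4 (cadential extension) + 3 (introduction) = 18.

18 measures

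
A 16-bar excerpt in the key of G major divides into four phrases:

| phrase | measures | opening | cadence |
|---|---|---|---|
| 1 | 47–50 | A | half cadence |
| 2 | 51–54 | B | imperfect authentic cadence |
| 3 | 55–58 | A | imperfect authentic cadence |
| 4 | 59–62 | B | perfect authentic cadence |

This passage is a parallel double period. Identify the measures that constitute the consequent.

measures 55–62

In a double period the four phrases pair into a large antecedent (phrases 1–2, ending imperfect authentic cadence) and a large consequent (phrases 3–4, ending perfect authentic cadence). The consequent spans measures 55-62.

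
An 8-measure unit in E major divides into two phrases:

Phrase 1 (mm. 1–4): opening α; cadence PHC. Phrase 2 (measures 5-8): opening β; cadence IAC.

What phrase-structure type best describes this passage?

Phrase 1 ends with a Phrygian half cadence (weaker) and phrase 2 with an imperfect authentic cadence (stronger): antecedent + consequent = a period.
The two phrases open with different material (α / β), so the period is contrasting.

contrasting period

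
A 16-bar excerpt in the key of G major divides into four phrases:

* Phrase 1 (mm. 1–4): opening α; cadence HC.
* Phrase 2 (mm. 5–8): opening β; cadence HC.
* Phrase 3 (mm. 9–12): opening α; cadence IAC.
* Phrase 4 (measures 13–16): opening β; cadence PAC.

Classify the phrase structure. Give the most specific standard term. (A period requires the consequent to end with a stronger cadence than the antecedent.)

Four phrases in two halves: the first half (mm. 1–8) ends with a half cadence, the second (measures 9-16) with a perfect authentic cadence — a large antecedent–consequent pair, i.e. a double period.
Phrase 3 begins with the same material as phrase 1, making it parallel.

parallel double period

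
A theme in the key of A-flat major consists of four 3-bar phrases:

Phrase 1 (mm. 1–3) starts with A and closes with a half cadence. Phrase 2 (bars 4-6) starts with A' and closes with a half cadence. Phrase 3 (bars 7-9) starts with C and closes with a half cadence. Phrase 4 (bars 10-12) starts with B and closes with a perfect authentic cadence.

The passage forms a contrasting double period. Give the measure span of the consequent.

measures 7–12

In a double period the four phrases pair into a large antecedent (phrases 1–2, ending half cadence) and a large consequent (phrases 3–4, ending perfect authentic cadence). The consequent spans measures 7–12.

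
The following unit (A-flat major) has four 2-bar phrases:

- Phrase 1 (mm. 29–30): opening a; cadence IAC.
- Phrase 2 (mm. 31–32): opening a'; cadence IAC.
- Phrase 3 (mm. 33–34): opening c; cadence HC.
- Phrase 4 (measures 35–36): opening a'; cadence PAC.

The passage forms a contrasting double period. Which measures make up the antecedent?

In a double period the four phrases pair into a large antecedent (phrases 1–2, ending imperfect authentic cadence) and a large consequent (phrases 3–4, ending perfect authentic cadence). The antecedent spans bars 29–32.

measures 29–32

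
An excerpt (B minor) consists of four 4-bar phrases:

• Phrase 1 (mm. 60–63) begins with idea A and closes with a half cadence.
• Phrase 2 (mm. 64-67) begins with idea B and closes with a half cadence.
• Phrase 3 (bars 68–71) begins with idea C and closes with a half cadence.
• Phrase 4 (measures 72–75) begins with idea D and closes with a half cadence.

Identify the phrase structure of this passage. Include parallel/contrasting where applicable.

phrase group

Phrase 4 ends with a half cadence, no stronger than phrase 2's half cadence, so the four phrases do not form a double period; nor do phrases 3–4 duplicate 1–2, so it is not a repeated period. With no phrase reaching a conclusive cadence, the passage is a phrase group.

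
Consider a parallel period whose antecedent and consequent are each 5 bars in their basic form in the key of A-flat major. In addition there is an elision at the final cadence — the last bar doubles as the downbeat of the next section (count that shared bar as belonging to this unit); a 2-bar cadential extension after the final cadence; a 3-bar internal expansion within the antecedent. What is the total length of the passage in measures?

15 measures

Basic parallel period: 5 + 5 = 10 bars.
10 (basic form) + 2 (cadential extension) + 3 (internal expansion) = 15.
The elision shares a bar with the next section but does not change this unit's count.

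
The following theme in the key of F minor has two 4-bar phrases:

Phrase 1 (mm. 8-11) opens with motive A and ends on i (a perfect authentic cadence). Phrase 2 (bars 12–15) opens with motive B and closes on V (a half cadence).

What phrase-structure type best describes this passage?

The second phrase closes with a half cadence, which is not stronger than the first phrase's perfect authentic cadence; without a weak→strong cadential pair there is no antecedent–consequent relationship, so this is a phrase group rather than a period.

phrase group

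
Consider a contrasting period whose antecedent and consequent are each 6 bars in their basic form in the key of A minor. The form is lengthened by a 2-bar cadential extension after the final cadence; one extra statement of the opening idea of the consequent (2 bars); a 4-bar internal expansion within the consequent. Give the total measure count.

Basic contrasting period: 6 + 6 = 12 bars.
12 (basic form) + 2 (cadential extension) + 2 (extra statement) + 4 (internal expansion) = 20.

20 measures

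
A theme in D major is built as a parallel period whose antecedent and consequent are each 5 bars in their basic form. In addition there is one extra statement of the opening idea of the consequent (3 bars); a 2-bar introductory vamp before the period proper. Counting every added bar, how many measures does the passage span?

15 measures

Basic parallel period: 5 + 5 = 10 bars.
10 (basic form) + 3 (extra statement) + 2 (introduction) = 15.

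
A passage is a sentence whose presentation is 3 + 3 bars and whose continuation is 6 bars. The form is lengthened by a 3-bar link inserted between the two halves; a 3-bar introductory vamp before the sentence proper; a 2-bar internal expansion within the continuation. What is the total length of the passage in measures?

Basic sentence: 3 + 3 + 6 = 12 bars.
12 (basic form) + 3 (link) + 3 (introduction) + 2 (internal expansion) = 20.

20 measures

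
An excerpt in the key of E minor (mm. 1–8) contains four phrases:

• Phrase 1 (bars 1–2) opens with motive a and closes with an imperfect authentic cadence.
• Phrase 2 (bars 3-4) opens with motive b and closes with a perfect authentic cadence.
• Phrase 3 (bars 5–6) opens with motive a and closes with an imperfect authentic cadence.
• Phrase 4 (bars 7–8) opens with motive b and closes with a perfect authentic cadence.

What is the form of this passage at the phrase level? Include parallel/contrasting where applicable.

The cadence pattern IAC–PAC–IAC–PAC is weak–strong twice, and phrases 3–4 restate phrases 1–2: a period heard twice, not a double period (which would end weakly at phrase 2).

repeated period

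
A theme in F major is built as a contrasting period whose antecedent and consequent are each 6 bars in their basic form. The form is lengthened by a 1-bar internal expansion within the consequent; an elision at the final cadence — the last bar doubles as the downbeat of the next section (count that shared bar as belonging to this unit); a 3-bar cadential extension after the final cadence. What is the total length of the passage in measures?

16 measures

Basic contrasting period: 6 + 6 = 12 bars.
12 (basic form) + 1 (internal expansion) + 3 (cadential extension) = 16.
The elision shares a bar with the next section but does not change this unit's count.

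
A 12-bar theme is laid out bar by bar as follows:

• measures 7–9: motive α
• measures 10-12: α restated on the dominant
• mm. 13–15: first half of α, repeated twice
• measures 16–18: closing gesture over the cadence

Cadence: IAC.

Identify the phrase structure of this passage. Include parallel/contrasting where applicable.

Basic idea (bars 7–9) + its repetition (mm. 10–12) form the presentation; fragmentation and cadence (measures 13-18) form the continuation — the 12-bar whole is a sentence.

sentence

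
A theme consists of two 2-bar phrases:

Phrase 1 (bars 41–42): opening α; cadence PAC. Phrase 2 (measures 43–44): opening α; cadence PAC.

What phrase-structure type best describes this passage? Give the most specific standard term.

Both phrases have the same opening (α) and the same cadence (perfect authentic cadence): the second is a restatement, not a consequent, so this is a repeated phrase rather than a period.

repeated phrase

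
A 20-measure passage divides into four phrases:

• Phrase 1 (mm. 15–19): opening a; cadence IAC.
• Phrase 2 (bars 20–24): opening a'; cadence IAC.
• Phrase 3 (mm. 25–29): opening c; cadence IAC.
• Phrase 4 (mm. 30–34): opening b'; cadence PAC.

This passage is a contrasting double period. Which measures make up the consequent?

In a double period the four phrases pair into a large antecedent (phrases 1–2, ending imperfect authentic cadence) and a large consequent (phrases 3–4, ending perfect authentic cadence). The consequent spans measures 25-34.

measures 25–34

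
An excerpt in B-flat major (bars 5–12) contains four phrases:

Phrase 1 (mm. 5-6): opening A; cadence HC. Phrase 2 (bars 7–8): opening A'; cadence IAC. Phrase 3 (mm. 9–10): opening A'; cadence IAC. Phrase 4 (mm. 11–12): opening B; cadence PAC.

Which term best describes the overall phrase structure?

Four phrases in two halves: the first half (bars 5-8) ends with an imperfect authentic cadence, the second (mm. 9-12) with a perfect authentic cadence — a large antecedent–consequent pair, i.e. a double period.
Phrase 3 begins with the same material as phrase 1, making it parallel.

parallel double period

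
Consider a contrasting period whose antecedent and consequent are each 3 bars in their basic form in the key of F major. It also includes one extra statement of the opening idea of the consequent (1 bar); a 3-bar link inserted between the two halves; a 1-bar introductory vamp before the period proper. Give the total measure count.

Basic contrasting period: 3 + 3 = 6 bars.
6 (basic form) + 1 (extra statement) + 3 (link) + 1 (introduction) = 11.

11 measures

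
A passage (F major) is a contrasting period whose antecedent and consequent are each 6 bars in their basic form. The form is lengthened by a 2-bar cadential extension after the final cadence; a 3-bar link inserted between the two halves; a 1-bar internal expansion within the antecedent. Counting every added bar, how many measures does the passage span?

Basic contrasting period: 6 + 6 = 12 bars.
12 (basic form) + 2 (cadential extension) + 3 (link) + 1 (internal expansion) = 18.

18 measures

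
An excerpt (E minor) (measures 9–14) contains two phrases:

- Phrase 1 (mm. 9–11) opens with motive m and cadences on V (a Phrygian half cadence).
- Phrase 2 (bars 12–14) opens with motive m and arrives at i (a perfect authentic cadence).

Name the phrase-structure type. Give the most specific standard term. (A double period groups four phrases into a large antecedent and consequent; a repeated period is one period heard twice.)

parallel period

Phrase 1 ends with a Phrygian half cadence (weaker) and phrase 2 with a perfect authentic cadence (stronger): antecedent + consequent = a period.
The two phrases open with the same material (m / m), so the period is parallel.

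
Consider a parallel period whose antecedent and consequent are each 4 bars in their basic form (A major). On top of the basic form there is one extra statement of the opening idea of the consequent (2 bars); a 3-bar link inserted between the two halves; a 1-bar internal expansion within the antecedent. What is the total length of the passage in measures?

14 measures

Basic parallel period: 4 + 4 = 8 bars.
8 (basic form) + 2 (extra statement) + 3 (link) + 1 (internal expansion) = 14.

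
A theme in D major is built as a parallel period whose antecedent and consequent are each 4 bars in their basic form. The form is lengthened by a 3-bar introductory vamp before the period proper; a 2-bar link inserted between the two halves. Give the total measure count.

13 measures

Basic parallel period: 4 + 4 = 8 bars.
8 (basic form) + 3 (introduction) + 2 (link) = 13.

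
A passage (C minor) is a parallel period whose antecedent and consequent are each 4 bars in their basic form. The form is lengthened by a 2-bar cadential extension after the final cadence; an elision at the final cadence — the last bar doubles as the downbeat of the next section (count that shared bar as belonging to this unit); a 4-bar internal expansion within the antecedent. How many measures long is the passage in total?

Basic parallel period: 4 + 4 = 8 bars.
8 (basic form) + 2 (cadential extension) + 4 (internal expansion) = 14.
The elision shares a bar with the next section but does not change this unit's count.

14 measures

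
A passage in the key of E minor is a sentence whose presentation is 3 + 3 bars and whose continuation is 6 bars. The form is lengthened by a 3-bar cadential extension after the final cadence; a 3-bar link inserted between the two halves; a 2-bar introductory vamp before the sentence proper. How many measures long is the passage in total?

Basic sentence: 3 + 3 + 6 = 12 bars.
12 (basic form) + 3 (cadential extension) + 3 (link) + 2 (introduction) = 20.

20 measures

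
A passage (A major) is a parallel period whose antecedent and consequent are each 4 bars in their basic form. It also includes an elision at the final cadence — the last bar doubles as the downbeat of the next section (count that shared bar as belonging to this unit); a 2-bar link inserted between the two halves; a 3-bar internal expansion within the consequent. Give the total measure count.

Basic parallel period: 4 + 4 = 8 bars.
8 (basic form) + 2 (link) + 3 (internal expansion) = 13.
The elision shares a bar with the next section but does not change this unit's count.

13 measures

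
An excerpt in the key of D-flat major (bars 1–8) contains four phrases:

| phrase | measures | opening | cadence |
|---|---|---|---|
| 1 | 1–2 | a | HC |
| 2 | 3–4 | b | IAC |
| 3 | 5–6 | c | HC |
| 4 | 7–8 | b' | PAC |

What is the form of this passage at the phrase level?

Four phrases in two halves: the first half (bars 1-4) ends with an imperfect authentic cadence, the second (measures 5–8) with a perfect authentic cadence — a large antecedent–consequent pair, i.e. a double period.
Phrase 3 begins with different material from phrase 1, making it contrasting.

contrasting double period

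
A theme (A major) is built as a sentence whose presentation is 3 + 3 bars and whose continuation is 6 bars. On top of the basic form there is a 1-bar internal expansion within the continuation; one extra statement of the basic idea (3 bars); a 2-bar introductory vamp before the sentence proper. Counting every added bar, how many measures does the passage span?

18 measures

Basic sentence: 3 + 3 + 6 = 12 bars.
12 (basic form) + 1 (internal expansion) + 3 (extra statement) + 2 (introduction) = 18.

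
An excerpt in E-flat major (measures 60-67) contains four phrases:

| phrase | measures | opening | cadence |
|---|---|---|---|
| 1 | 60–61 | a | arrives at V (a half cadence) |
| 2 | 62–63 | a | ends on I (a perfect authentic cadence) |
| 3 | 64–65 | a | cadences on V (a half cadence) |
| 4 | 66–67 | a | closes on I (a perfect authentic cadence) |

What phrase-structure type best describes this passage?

repeated period

The cadence pattern HC–PAC–HC–PAC is weak–strong twice, and phrases 3–4 restate phrases 1–2: a period heard twice, not a double period (which would end weakly at phrase 2).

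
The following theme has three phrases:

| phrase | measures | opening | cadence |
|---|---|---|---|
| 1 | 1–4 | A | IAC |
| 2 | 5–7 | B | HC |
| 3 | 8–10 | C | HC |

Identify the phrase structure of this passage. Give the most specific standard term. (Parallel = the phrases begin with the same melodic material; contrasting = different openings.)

phrase group

The final phrase closes with a half cadence, which is not stronger than the preceding half cadence; the 3 phrases lack an overall antecedent–consequent design and so form a phrase group.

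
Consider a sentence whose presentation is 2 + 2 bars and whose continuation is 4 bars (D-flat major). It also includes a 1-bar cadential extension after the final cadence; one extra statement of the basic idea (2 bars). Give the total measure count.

11 measures

Basic sentence: 2 + 2 + 4 = 8 bars.
8 (basic form) + 1 (cadential extension) + 2 (extra statement) = 11.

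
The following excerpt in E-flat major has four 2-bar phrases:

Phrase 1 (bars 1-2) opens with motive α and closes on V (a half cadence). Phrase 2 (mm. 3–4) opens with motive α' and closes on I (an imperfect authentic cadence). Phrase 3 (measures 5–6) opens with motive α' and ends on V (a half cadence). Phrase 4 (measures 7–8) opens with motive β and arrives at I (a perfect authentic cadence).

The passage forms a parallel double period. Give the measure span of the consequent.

measures 5–8

In a double period the first pair of phrases (ending imperfect authentic cadence) is the large antecedent and the second pair (ending perfect authentic cadence) is the large consequent; the consequent is measures 5–8.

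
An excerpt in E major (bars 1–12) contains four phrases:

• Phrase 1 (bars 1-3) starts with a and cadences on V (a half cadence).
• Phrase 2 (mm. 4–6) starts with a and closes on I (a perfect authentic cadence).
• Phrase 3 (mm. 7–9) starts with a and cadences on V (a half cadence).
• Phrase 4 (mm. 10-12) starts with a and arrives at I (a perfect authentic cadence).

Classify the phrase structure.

The cadence pattern HC–PAC–HC–PAC is weak–strong twice, and phrases 3–4 restate phrases 1–2: a period heard twice, not a double period (which would end weakly at phrase 2).

repeated period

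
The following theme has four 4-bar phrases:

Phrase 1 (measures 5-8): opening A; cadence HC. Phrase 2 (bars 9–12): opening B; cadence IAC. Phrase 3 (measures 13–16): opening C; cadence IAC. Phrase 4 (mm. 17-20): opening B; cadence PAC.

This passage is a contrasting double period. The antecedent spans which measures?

measures 5–12

In a double period the four phrases pair into a large antecedent (phrases 1–2, ending imperfect authentic cadence) and a large consequent (phrases 3–4, ending perfect authentic cadence). The antecedent spans mm. 5-12.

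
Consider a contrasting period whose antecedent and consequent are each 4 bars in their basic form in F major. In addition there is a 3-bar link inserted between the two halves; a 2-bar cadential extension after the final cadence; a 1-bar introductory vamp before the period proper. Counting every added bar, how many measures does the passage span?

14 measures

Basic contrasting period: 4 + 4 = 8 bars.
8 (basic form) + 3 (link) + 2 (cadential extension) + 1 (introduction) = 14.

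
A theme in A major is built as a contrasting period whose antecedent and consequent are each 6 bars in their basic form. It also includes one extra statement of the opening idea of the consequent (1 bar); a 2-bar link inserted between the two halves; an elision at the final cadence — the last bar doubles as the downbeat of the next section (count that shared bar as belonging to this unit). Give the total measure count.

Basic contrasting period: 6 + 6 = 12 bars.
12 (basic form) + 1 (extra statement) + 2 (link) = 15.
The elision shares a bar with the next section but does not change this unit's count.

15 measures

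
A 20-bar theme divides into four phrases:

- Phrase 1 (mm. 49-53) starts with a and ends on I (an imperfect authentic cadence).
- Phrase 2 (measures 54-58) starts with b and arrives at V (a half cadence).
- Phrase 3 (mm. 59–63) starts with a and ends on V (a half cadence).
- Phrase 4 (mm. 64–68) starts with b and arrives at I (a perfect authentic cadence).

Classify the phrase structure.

parallel double period

Four phrases in two halves: the first half (mm. 49–58) ends with a half cadence, the second (mm. 59-68) with a perfect authentic cadence — a large antecedent–consequent pair, i.e. a double period.
Phrase 3 begins with the same material as phrase 1, making it parallel.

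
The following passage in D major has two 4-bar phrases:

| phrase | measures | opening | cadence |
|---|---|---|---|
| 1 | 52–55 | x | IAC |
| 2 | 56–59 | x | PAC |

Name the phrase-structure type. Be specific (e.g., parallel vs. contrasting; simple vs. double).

Phrase 1 ends with an imperfect authentic cadence (weaker) and phrase 2 with a perfect authentic cadence (stronger): antecedent + consequent = a period.
The two phrases open with the same material (x / x), so the period is parallel.

parallel period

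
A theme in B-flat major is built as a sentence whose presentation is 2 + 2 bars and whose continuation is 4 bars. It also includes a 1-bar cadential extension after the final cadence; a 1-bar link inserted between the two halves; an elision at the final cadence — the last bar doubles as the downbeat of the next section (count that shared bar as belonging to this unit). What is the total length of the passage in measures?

10 measures

Basic sentence: 2 + 2 + 4 = 8 bars.
8 (basic form) + 1 (cadential extension) + 1 (link) = 10.
The elision shares a bar with the next section but does not change this unit's count.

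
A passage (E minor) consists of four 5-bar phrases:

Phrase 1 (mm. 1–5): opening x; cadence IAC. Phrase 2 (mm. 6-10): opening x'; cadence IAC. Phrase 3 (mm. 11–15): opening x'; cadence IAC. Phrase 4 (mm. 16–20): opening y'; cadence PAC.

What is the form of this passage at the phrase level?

parallel double period

Four phrases in two halves: the first half (measures 1-10) ends with an imperfect authentic cadence, the second (mm. 11–20) with a perfect authentic cadence — a large antecedent–consequent pair, i.e. a double period.
Phrase 3 begins with the same material as phrase 1, making it parallel.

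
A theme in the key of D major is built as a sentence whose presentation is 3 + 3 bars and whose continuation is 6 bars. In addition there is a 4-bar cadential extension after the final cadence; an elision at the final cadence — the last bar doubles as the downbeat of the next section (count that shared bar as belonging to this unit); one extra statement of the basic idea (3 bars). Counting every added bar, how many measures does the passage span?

19 measures

Basic sentence: 3 + 3 + 6 = 12 bars.
12 (basic form) + 4 (cadential extension) + 3 (extra statement) = 19.
The elision shares a bar with the next section but does not change this unit's count.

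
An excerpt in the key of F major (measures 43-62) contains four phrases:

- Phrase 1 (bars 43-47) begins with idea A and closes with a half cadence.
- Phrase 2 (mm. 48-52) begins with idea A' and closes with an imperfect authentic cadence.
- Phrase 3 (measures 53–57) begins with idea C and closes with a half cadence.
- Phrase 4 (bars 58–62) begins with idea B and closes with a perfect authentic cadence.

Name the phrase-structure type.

contrasting double period

Four phrases in two halves: the first half (measures 43–52) ends with an imperfect authentic cadence, the second (bars 53–62) with a perfect authentic cadence — a large antecedent–consequent pair, i.e. a double period.
Phrase 3 begins with different material from phrase 1, making it contrasting.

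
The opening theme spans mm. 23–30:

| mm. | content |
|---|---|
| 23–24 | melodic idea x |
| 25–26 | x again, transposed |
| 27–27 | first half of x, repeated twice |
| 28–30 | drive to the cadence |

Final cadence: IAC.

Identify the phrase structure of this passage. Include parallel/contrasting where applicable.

Basic idea (mm. 23–24) + its repetition (bars 25–26) form the presentation; fragmentation and cadence (mm. 27–30) form the continuation — the 8-bar whole is a sentence.

sentence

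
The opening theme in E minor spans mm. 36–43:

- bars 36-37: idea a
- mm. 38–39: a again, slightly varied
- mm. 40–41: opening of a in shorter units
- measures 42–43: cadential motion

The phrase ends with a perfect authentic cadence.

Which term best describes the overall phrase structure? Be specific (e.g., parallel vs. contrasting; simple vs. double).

Basic idea (mm. 36-37) + its repetition (bars 38–39) form the presentation; fragmentation and cadence (mm. 40-43) form the continuation — the 8-bar whole is a sentence.

sentence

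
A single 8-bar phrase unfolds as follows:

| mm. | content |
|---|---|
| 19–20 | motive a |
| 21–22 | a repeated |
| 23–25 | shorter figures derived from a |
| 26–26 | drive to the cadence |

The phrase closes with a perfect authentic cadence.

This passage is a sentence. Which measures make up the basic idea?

The presentation of a sentence is the basic idea (measures 19-20) plus its repetition (measures 21–22); the basic idea is therefore measures 19–20.

measures 19–20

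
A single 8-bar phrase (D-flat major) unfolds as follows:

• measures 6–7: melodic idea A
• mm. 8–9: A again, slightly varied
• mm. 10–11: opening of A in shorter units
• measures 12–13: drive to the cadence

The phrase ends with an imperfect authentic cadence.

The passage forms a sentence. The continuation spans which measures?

measures 10–13

After the presentation (mm. 6–9), the continuation covers the fragmentation through the cadence: mm. 10–13.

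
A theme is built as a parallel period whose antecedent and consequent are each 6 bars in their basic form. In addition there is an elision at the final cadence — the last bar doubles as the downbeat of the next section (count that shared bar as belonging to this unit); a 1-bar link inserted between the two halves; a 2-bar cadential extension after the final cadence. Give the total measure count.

Basic parallel period: 6 + 6 = 12 bars.
12 (basic form) + 1 (link) + 2 (cadential extension) = 15.
The elision shares a bar with the next section but does not change this unit's count.

15 measures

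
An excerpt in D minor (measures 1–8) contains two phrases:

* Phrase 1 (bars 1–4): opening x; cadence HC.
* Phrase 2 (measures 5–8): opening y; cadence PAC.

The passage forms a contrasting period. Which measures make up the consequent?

measures 5–8

The phrase ending with the weaker cadence (half cadence) is the antecedent; the one ending more conclusively (perfect authentic cadence) is the consequent. The consequent is measures 5–8.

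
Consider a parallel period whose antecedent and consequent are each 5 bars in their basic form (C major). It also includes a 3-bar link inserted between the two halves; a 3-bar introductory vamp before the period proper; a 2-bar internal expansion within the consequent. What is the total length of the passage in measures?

18 measures

Basic parallel period: 5 + 5 = 10 bars.
10 (basic form) + 3 (link) + 3 (introduction) + 2 (internal expansion) = 18.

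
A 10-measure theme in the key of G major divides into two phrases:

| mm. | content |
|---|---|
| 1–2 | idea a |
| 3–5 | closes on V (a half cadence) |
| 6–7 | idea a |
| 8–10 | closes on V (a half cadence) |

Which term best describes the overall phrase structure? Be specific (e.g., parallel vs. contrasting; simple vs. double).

Both phrases have the same opening (a) and the same cadence (half cadence): the second is a restatement, not a consequent, so this is a repeated phrase rather than a period.

repeated phrase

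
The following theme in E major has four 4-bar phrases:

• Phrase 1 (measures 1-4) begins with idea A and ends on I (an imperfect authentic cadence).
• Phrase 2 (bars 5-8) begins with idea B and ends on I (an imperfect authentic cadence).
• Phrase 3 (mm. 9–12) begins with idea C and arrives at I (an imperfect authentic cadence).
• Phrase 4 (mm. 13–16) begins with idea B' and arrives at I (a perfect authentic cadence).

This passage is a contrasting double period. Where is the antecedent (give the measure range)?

In a double period the four phrases pair into a large antecedent (phrases 1–2, ending imperfect authentic cadence) and a large consequent (phrases 3–4, ending perfect authentic cadence). The antecedent spans mm. 1-8.

measures 1–8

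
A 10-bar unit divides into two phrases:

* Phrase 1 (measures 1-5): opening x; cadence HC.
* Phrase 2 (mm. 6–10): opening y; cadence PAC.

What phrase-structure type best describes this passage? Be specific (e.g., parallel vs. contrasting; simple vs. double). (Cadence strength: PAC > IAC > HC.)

Phrase 1 ends with a half cadence (weaker) and phrase 2 with a perfect authentic cadence (stronger): antecedent + consequent = a period.
The two phrases open with different material (x / y), so the period is contrasting.

contrasting period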